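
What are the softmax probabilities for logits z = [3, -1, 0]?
p = [0.9362, 0.0171, 0.0466]

exp(z) = [20.09, 0.3679, 1]
Sum = 21.45
p = [0.9362, 0.0171, 0.0466]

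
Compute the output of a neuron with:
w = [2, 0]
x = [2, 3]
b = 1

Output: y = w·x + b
y = 5

y = (2)(2) + (0)(3) + 1 = 5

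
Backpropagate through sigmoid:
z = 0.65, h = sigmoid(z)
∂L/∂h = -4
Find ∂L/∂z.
∂L/∂z = -0.9014

σ(0.65) = 0.657
σ'(0.65) = σ(0.65)(1 - σ(0.65)) = 0.657 × 0.343 = 0.2253
∂L/∂z = ∂L/∂h · σ'(z) = -4 × 0.2253 = -0.9014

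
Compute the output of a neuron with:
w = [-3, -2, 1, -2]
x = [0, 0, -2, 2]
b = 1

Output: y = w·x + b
y = -5

y = (-3)(0) + (-2)(0) + (1)(-2) + (-2)(2) + 1 = -5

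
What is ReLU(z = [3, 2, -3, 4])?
h = [3, 2, 0, 4]

ReLU applied element-wise: max(0,3)=3, max(0,2)=2, max(0,-3)=0, max(0,4)=4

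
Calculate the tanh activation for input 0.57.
0.5154

tanh(0.57) = (e^(0.57) - e^(-0.57))/(e^(0.57) + e^(-0.57)) = 0.5154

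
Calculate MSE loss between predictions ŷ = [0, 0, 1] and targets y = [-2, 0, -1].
MSE = 2.667

MSE = (1/3)((0--2)² + (0-0)² + (1--1)²) = (1/3)(4 + 0 + 4) = 2.667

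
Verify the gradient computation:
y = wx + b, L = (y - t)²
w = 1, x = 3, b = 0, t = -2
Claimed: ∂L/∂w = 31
Incorrect

y = (1)(3) + 0 = 3
∂L/∂y = 2(y - t) = 2(3 - -2) = 10
∂y/∂w = x = 3
∂L/∂w = 10 × 3 = 30

Claimed value: 31
Incorrect: The correct gradient is 30.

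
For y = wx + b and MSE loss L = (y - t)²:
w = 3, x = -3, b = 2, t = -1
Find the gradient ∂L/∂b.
∂L/∂b = -12

y = wx + b = (3)(-3) + 2 = -7
∂L/∂y = 2(y - t) = 2(-7 - -1) = -12
∂y/∂b = 1
∂L/∂b = ∂L/∂y · ∂y/∂b = -12 × 1 = -12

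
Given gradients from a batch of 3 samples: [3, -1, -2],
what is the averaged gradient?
Average gradient = 0

Average = (1/3)(3 + -1 + -2) = 0/3 = 0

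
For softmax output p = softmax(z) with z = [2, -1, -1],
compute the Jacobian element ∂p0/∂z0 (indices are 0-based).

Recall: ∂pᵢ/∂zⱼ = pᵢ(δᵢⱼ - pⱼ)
∂p0/∂z0 = 0.08236

p = softmax(z) = [0.9094, 0.04528, 0.04528]
p0 = 0.9094

∂p0/∂z0 = p0(1 - p0) = 0.9094 × (1 - 0.9094) = 0.08236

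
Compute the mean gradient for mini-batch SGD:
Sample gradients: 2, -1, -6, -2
Average gradient = -1.75

Average = (1/4)(2 + -1 + -6 + -2) = -7/4 = -1.75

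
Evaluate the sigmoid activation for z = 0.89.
0.7089

sigmoid(0.89) = 1/(1 + e^(-0.89)) = 1/(1 + 0.4107) = 0.7089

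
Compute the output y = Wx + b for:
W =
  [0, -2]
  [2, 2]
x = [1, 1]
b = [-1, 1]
y = [-3, 5]

Wx = [0×1 + -2×1, 2×1 + 2×1]
   = [-2, 4]
y = Wx + b = [-2 + -1, 4 + 1] = [-3, 5]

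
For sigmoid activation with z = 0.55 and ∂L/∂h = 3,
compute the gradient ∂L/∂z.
∂L/∂z = 0.696

σ(0.55) = 0.6341
σ'(0.55) = σ(0.55)(1 - σ(0.55)) = 0.6341 × 0.3659 = 0.232
∂L/∂z = ∂L/∂h · σ'(z) = 3 × 0.232 = 0.696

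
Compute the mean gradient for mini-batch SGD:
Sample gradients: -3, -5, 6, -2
Average gradient = -1

Average = (1/4)(-3 + -5 + 6 + -2) = -4/4 = -1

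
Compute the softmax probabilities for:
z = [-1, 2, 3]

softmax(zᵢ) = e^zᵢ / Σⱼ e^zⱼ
p = [0.0132, 0.2654, 0.7214]

exp(z) = [0.3679, 7.389, 20.09]
Sum = 27.84
p = [0.0132, 0.2654, 0.7214]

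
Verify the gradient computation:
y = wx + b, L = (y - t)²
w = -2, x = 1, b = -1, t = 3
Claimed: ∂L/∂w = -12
Correct

y = (-2)(1) + -1 = -3
∂L/∂y = 2(y - t) = 2(-3 - 3) = -12
∂y/∂w = x = 1
∂L/∂w = -12 × 1 = -12

Claimed value: -12
Correct: The correct gradient is -12.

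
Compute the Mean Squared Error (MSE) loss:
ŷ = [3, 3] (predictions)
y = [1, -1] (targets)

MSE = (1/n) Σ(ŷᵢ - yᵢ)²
MSE = 10

MSE = (1/2)((3-1)² + (3--1)²) = (1/2)(4 + 16) = 10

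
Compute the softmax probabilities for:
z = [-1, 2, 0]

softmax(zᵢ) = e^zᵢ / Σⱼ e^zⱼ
p = [0.042, 0.8438, 0.1142]

exp(z) = [0.3679, 7.389, 1]
Sum = 8.757
p = [0.042, 0.8438, 0.1142]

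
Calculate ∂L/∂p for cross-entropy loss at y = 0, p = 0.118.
∂L/∂p = 1.134

∂L/∂p = -y/p + (1-y)/(1-p) = 0 + 1/0.882 = 1.134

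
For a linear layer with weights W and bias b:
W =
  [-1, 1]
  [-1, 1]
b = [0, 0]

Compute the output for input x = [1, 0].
y = [-1, -1]

Wx = [-1×1 + 1×0, -1×1 + 1×0]
   = [-1, -1]
y = Wx + b = [-1 + 0, -1 + 0] = [-1, -1]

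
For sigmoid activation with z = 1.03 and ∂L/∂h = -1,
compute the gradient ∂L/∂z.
∂L/∂z = -0.1939

σ(1.03) = 0.7369
σ'(1.03) = σ(1.03)(1 - σ(1.03)) = 0.7369 × 0.2631 = 0.1939
∂L/∂z = ∂L/∂h · σ'(z) = -1 × 0.1939 = -0.1939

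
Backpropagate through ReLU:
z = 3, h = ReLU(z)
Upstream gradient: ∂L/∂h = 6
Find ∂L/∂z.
∂L/∂z = 6

h = ReLU(3) = 3
Since z > 0: ∂h/∂z = 1
∂L/∂z = ∂L/∂h · ∂h/∂z = 6 × 1 = 6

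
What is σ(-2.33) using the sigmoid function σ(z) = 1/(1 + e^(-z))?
0.08867

sigmoid(-2.33) = 1/(1 + e^(2.33)) = 1/(1 + 10.28) = 0.08867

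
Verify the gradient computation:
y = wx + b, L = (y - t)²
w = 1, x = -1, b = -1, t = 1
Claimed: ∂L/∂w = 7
Incorrect

y = (1)(-1) + -1 = -2
∂L/∂y = 2(y - t) = 2(-2 - 1) = -6
∂y/∂w = x = -1
∂L/∂w = -6 × -1 = 6

Claimed value: 7
Incorrect: The correct gradient is 6.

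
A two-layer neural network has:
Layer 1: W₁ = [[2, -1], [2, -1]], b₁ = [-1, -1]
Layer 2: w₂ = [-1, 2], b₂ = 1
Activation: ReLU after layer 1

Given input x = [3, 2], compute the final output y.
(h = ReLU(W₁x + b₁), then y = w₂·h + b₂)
y = 4

Layer 1 pre-activation: z₁ = [3, 3]
After ReLU: h = [3, 3]
Layer 2 output: y = -1×3 + 2×3 + 1 = 4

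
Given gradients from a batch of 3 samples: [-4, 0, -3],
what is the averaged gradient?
Average gradient = -2.333

Average = (1/3)(-4 + 0 + -3) = -7/3 = -2.333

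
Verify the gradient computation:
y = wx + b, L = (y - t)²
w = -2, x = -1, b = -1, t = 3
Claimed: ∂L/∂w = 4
Correct

y = (-2)(-1) + -1 = 1
∂L/∂y = 2(y - t) = 2(1 - 3) = -4
∂y/∂w = x = -1
∂L/∂w = -4 × -1 = 4

Claimed value: 4
Correct: The correct gradient is 4.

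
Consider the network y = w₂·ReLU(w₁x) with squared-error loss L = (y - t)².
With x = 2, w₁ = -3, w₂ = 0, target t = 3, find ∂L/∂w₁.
∂L/∂w₁ = 0

Forward pass:
z = w₁x = -3×2 = -6
h = ReLU(-6) = 0
y = w₂h = 0×0 = 0

Backward pass:
∂L/∂y = 2(y - t) = 2(0 - 3) = -6
∂y/∂h = w₂ = 0
∂h/∂z = 0 (ReLU derivative)
∂z/∂w₁ = x = 2

∂L/∂w₁ = -6 × 0 × 0 × 2 = 0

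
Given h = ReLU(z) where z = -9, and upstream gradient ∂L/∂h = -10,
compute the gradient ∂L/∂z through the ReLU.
∂L/∂z = 0

h = ReLU(-9) = 0
Since z < 0: ∂h/∂z = 0
∂L/∂z = ∂L/∂h · ∂h/∂z = -10 × 0 = 0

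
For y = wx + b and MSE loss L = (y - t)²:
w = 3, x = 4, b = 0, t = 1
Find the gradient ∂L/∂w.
∂L/∂w = 88

y = wx + b = (3)(4) + 0 = 12
∂L/∂y = 2(y - t) = 2(12 - 1) = 22
∂y/∂w = x = 4
∂L/∂w = ∂L/∂y · ∂y/∂w = 22 × 4 = 88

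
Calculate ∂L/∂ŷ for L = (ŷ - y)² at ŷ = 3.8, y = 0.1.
∂L/∂ŷ = 7.4

∂L/∂ŷ = 2(ŷ - y) = 2(3.8 - 0.1) = 2(3.7) = 7.4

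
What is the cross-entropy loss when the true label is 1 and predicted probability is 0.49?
L = 0.7133

L = -1·log(0.49) - 0·log(0.51) = -log(0.49) = 0.7133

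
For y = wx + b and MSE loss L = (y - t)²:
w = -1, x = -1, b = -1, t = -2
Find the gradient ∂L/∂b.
∂L/∂b = 4

y = wx + b = (-1)(-1) + -1 = 0
∂L/∂y = 2(y - t) = 2(0 - -2) = 4
∂y/∂b = 1
∂L/∂b = ∂L/∂y · ∂y/∂b = 4 × 1 = 4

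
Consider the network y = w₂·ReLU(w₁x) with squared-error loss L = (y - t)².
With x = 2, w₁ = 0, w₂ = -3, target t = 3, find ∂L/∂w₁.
∂L/∂w₁ = 0

Forward pass:
z = w₁x = 0×2 = 0
h = ReLU(0) = 0
y = w₂h = -3×0 = 0

Backward pass:
∂L/∂y = 2(y - t) = 2(0 - 3) = -6
∂y/∂h = w₂ = -3
∂h/∂z = 0 (ReLU derivative)
∂z/∂w₁ = x = 2

∂L/∂w₁ = -6 × -3 × 0 × 2 = 0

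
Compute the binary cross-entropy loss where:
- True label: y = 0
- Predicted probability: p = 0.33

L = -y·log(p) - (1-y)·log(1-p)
L = 0.4005

L = -0·log(0.33) - 1·log(0.67) = -log(0.67) = 0.4005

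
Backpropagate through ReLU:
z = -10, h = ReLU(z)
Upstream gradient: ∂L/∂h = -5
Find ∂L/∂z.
∂L/∂z = 0

h = ReLU(-10) = 0
Since z < 0: ∂h/∂z = 0
∂L/∂z = ∂L/∂h · ∂h/∂z = -5 × 0 = 0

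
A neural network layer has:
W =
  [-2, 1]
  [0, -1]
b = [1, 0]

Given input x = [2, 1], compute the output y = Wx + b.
y = [-2, -1]

Wx = [-2×2 + 1×1, 0×2 + -1×1]
   = [-3, -1]
y = Wx + b = [-3 + 1, -1 + 0] = [-2, -1]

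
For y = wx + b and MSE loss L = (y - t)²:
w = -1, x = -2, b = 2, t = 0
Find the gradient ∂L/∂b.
∂L/∂b = 8

y = wx + b = (-1)(-2) + 2 = 4
∂L/∂y = 2(y - t) = 2(4 - 0) = 8
∂y/∂b = 1
∂L/∂b = ∂L/∂y · ∂y/∂b = 8 × 1 = 8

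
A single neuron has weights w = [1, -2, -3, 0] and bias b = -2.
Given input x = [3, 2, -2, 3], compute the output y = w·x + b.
y = 3

y = (1)(3) + (-2)(2) + (-3)(-2) + (0)(3) + -2 = 3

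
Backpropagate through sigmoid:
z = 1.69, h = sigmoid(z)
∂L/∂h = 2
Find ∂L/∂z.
∂L/∂z = 0.263

σ(1.69) = 0.8442
σ'(1.69) = σ(1.69)(1 - σ(1.69)) = 0.8442 × 0.1558 = 0.1315
∂L/∂z = ∂L/∂h · σ'(z) = 2 × 0.1315 = 0.263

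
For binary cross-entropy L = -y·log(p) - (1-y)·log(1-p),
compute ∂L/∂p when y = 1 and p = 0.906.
∂L/∂p = -1.104

∂L/∂p = -y/p + (1-y)/(1-p) = -1/0.906 + 0 = -1.104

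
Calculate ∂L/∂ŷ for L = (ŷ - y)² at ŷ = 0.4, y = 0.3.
∂L/∂ŷ = 0.2

∂L/∂ŷ = 2(ŷ - y) = 2(0.4 - 0.3) = 2(0.1) = 0.2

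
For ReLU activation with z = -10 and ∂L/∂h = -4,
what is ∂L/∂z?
∂L/∂z = 0

h = ReLU(-10) = 0
Since z < 0: ∂h/∂z = 0
∂L/∂z = ∂L/∂h · ∂h/∂z = -4 × 0 = 0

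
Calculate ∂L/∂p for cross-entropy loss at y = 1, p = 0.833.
∂L/∂p = -1.2

∂L/∂p = -y/p + (1-y)/(1-p) = -1/0.833 + 0 = -1.2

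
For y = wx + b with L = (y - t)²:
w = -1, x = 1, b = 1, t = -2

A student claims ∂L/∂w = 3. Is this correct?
Incorrect

y = (-1)(1) + 1 = 0
∂L/∂y = 2(y - t) = 2(0 - -2) = 4
∂y/∂w = x = 1
∂L/∂w = 4 × 1 = 4

Claimed value: 3
Incorrect: The correct gradient is 4.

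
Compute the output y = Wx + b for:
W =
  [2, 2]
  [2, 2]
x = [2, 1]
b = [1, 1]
y = [7, 7]

Wx = [2×2 + 2×1, 2×2 + 2×1]
   = [6, 6]
y = Wx + b = [6 + 1, 6 + 1] = [7, 7]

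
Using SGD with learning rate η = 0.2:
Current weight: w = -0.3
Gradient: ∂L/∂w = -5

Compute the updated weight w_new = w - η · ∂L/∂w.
w_new = 0.7

w_new = w - η·∂L/∂w = -0.3 - 0.2×(-5) = -0.3 - (-1) = 0.7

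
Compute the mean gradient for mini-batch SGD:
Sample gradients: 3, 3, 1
Average gradient = 2.333

Average = (1/3)(3 + 3 + 1) = 7/3 = 2.333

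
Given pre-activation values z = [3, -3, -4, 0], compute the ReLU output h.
h = [3, 0, 0, 0]

ReLU applied element-wise: max(0,3)=3, max(0,-3)=0, max(0,-4)=0, max(0,0)=0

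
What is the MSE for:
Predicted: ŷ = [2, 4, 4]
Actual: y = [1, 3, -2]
MSE = 12.67

MSE = (1/3)((2-1)² + (4-3)² + (4--2)²) = (1/3)(1 + 1 + 36) = 12.67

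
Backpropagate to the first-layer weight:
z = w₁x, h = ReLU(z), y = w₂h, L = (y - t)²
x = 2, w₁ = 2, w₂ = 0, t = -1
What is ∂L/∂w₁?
∂L/∂w₁ = 0

Forward pass:
z = w₁x = 2×2 = 4
h = ReLU(4) = 4
y = w₂h = 0×4 = 0

Backward pass:
∂L/∂y = 2(y - t) = 2(0 - -1) = 2
∂y/∂h = w₂ = 0
∂h/∂z = 1 (ReLU derivative)
∂z/∂w₁ = x = 2

∂L/∂w₁ = 2 × 0 × 1 × 2 = 0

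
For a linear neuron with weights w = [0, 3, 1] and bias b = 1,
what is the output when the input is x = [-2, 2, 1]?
y = 8

y = (0)(-2) + (3)(2) + (1)(1) + 1 = 8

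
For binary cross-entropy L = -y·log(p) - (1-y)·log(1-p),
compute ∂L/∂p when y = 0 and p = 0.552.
∂L/∂p = 2.232

∂L/∂p = -y/p + (1-y)/(1-p) = 0 + 1/0.448 = 2.232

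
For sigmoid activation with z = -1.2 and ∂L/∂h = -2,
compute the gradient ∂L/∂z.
∂L/∂z = -0.3558

σ(-1.2) = 0.2315
σ'(-1.2) = σ(-1.2)(1 - σ(-1.2)) = 0.2315 × 0.7685 = 0.1779
∂L/∂z = ∂L/∂h · σ'(z) = -2 × 0.1779 = -0.3558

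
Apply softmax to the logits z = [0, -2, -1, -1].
p = [0.5344, 0.0723, 0.1966, 0.1966]

exp(z) = [1, 0.1353, 0.3679, 0.3679]
Sum = 1.871
p = [0.5344, 0.0723, 0.1966, 0.1966]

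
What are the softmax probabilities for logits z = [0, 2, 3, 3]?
p = [0.0206, 0.1522, 0.4136, 0.4136]

exp(z) = [1, 7.389, 20.09, 20.09]
Sum = 48.56
p = [0.0206, 0.1522, 0.4136, 0.4136]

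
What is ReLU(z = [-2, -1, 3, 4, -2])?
h = [0, 0, 3, 4, 0]

ReLU applied element-wise: max(0,-2)=0, max(0,-1)=0, max(0,3)=3, max(0,4)=4, max(0,-2)=0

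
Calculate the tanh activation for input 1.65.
0.9289

tanh(1.65) = (e^(1.65) - e^(-1.65))/(e^(1.65) + e^(-1.65)) = 0.9289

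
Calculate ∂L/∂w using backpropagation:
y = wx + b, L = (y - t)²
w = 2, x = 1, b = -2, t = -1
∂L/∂w = 2

y = wx + b = (2)(1) + -2 = 0
∂L/∂y = 2(y - t) = 2(0 - -1) = 2
∂y/∂w = x = 1
∂L/∂w = ∂L/∂y · ∂y/∂w = 2 × 1 = 2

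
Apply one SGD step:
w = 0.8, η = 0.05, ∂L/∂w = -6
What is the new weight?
w_new = 1.1

w_new = w - η·∂L/∂w = 0.8 - 0.05×(-6) = 0.8 - (-0.3) = 1.1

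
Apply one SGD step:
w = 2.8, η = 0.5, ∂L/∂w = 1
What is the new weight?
w_new = 2.3

w_new = w - η·∂L/∂w = 2.8 - 0.5×(1) = 2.8 - (0.5) = 2.3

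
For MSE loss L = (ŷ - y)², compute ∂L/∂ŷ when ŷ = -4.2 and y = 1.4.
∂L/∂ŷ = -11.2

∂L/∂ŷ = 2(ŷ - y) = 2(-4.2 - 1.4) = 2(-5.6) = -11.2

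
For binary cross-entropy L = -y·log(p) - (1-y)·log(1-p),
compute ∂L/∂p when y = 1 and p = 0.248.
∂L/∂p = -4.032

∂L/∂p = -y/p + (1-y)/(1-p) = -1/0.248 + 0 = -4.032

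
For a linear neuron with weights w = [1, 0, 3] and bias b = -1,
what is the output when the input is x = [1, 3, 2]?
y = 6

y = (1)(1) + (0)(3) + (3)(2) + -1 = 6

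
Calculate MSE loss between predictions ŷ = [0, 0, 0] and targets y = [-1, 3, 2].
MSE = 4.667

MSE = (1/3)((0--1)² + (0-3)² + (0-2)²) = (1/3)(1 + 9 + 4) = 4.667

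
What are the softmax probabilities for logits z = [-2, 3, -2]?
p = [0.0066, 0.9867, 0.0066]

exp(z) = [0.1353, 20.09, 0.1353]
Sum = 20.36
p = [0.0066, 0.9867, 0.0066]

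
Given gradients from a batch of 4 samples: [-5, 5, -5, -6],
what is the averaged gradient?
Average gradient = -2.75

Average = (1/4)(-5 + 5 + -5 + -6) = -11/4 = -2.75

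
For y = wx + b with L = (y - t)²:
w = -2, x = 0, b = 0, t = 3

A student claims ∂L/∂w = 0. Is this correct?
Correct

y = (-2)(0) + 0 = 0
∂L/∂y = 2(y - t) = 2(0 - 3) = -6
∂y/∂w = x = 0
∂L/∂w = -6 × 0 = 0

Claimed value: 0
Correct: The correct gradient is 0.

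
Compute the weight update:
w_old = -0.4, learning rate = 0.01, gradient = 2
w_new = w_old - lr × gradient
w_new = -0.42

w_new = w - η·∂L/∂w = -0.4 - 0.01×(2) = -0.4 - (0.02) = -0.42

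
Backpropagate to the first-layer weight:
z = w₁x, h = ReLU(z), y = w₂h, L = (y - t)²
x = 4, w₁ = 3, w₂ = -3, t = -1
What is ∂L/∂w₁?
∂L/∂w₁ = 840

Forward pass:
z = w₁x = 3×4 = 12
h = ReLU(12) = 12
y = w₂h = -3×12 = -36

Backward pass:
∂L/∂y = 2(y - t) = 2(-36 - -1) = -70
∂y/∂h = w₂ = -3
∂h/∂z = 1 (ReLU derivative)
∂z/∂w₁ = x = 4

∂L/∂w₁ = -70 × -3 × 1 × 4 = 840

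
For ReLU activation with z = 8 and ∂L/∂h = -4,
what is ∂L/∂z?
∂L/∂z = -4

h = ReLU(8) = 8
Since z > 0: ∂h/∂z = 1
∂L/∂z = ∂L/∂h · ∂h/∂z = -4 × 1 = -4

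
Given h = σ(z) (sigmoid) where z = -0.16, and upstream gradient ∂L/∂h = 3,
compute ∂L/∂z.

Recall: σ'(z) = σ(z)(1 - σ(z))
∂L/∂z = 0.7452

σ(-0.16) = 0.4601
σ'(-0.16) = σ(-0.16)(1 - σ(-0.16)) = 0.4601 × 0.5399 = 0.2484
∂L/∂z = ∂L/∂h · σ'(z) = 3 × 0.2484 = 0.7452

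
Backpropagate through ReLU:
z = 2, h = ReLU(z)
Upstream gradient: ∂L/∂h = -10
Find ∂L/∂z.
∂L/∂z = -10

h = ReLU(2) = 2
Since z > 0: ∂h/∂z = 1
∂L/∂z = ∂L/∂h · ∂h/∂z = -10 × 1 = -10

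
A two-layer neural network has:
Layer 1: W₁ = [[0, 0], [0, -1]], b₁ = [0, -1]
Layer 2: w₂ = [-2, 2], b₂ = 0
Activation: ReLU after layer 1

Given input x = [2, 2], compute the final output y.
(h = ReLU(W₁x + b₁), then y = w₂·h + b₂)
y = 0

Layer 1 pre-activation: z₁ = [0, -3]
After ReLU: h = [0, 0]
Layer 2 output: y = -2×0 + 2×0 + 0 = 0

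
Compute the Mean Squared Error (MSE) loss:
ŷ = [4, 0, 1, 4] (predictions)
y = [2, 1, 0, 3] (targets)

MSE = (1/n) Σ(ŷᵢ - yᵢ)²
MSE = 1.75

MSE = (1/4)((4-2)² + (0-1)² + (1-0)² + (4-3)²) = (1/4)(4 + 1 + 1 + 1) = 1.75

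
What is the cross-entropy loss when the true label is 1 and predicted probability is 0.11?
L = 2.207

L = -1·log(0.11) - 0·log(0.89) = -log(0.11) = 2.207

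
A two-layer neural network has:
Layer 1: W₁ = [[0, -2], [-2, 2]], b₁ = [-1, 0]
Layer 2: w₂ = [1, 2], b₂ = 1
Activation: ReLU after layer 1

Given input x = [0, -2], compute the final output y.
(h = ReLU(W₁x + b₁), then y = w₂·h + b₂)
y = 4

Layer 1 pre-activation: z₁ = [3, -4]
After ReLU: h = [3, 0]
Layer 2 output: y = 1×3 + 2×0 + 1 = 4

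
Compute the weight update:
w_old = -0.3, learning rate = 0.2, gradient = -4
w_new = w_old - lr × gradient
w_new = 0.5

w_new = w - η·∂L/∂w = -0.3 - 0.2×(-4) = -0.3 - (-0.8) = 0.5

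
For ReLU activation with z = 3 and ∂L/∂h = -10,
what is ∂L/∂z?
∂L/∂z = -10

h = ReLU(3) = 3
Since z > 0: ∂h/∂z = 1
∂L/∂z = ∂L/∂h · ∂h/∂z = -10 × 1 = -10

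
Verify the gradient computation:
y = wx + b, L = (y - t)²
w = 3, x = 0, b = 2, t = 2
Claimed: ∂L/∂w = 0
Correct

y = (3)(0) + 2 = 2
∂L/∂y = 2(y - t) = 2(2 - 2) = 0
∂y/∂w = x = 0
∂L/∂w = 0 × 0 = 0

Claimed value: 0
Correct: The correct gradient is 0.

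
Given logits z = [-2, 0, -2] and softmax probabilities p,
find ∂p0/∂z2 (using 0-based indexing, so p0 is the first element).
∂p0/∂z2 = -0.01134

p = softmax(z) = [0.1065, 0.787, 0.1065]
p0 = 0.1065, p2 = 0.1065

∂p0/∂z2 = -p0 × p2 = -0.1065 × 0.1065 = -0.01134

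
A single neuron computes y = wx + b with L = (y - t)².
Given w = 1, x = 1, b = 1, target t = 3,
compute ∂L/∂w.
∂L/∂w = -2

y = wx + b = (1)(1) + 1 = 2
∂L/∂y = 2(y - t) = 2(2 - 3) = -2
∂y/∂w = x = 1
∂L/∂w = ∂L/∂y · ∂y/∂w = -2 × 1 = -2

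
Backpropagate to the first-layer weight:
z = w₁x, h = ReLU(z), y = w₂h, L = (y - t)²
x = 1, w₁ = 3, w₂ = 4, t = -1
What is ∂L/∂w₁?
∂L/∂w₁ = 104

Forward pass:
z = w₁x = 3×1 = 3
h = ReLU(3) = 3
y = w₂h = 4×3 = 12

Backward pass:
∂L/∂y = 2(y - t) = 2(12 - -1) = 26
∂y/∂h = w₂ = 4
∂h/∂z = 1 (ReLU derivative)
∂z/∂w₁ = x = 1

∂L/∂w₁ = 26 × 4 × 1 × 1 = 104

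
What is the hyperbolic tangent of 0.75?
0.6351

tanh(0.75) = (e^(0.75) - e^(-0.75))/(e^(0.75) + e^(-0.75)) = 0.6351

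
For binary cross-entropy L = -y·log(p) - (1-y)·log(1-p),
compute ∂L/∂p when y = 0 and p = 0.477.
∂L/∂p = 1.912

∂L/∂p = -y/p + (1-y)/(1-p) = 0 + 1/0.523 = 1.912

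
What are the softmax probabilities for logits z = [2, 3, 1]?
p = [0.2447, 0.6652, 0.09]

exp(z) = [7.389, 20.09, 2.718]
Sum = 30.19
p = [0.2447, 0.6652, 0.09]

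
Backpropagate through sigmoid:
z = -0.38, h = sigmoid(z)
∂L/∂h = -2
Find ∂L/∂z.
∂L/∂z = -0.4824

σ(-0.38) = 0.4061
σ'(-0.38) = σ(-0.38)(1 - σ(-0.38)) = 0.4061 × 0.5939 = 0.2412
∂L/∂z = ∂L/∂h · σ'(z) = -2 × 0.2412 = -0.4824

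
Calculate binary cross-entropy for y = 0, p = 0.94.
L = 2.813

L = -0·log(0.94) - 1·log(0.06) = -log(0.06) = 2.813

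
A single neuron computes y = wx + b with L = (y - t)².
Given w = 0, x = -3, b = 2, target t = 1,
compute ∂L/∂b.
∂L/∂b = 2

y = wx + b = (0)(-3) + 2 = 2
∂L/∂y = 2(y - t) = 2(2 - 1) = 2
∂y/∂b = 1
∂L/∂b = ∂L/∂y · ∂y/∂b = 2 × 1 = 2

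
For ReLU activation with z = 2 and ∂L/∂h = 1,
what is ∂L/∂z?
∂L/∂z = 1

h = ReLU(2) = 2
Since z > 0: ∂h/∂z = 1
∂L/∂z = ∂L/∂h · ∂h/∂z = 1 × 1 = 1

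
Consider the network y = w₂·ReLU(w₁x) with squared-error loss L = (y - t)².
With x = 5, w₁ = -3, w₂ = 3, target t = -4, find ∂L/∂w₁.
∂L/∂w₁ = 0

Forward pass:
z = w₁x = -3×5 = -15
h = ReLU(-15) = 0
y = w₂h = 3×0 = 0

Backward pass:
∂L/∂y = 2(y - t) = 2(0 - -4) = 8
∂y/∂h = w₂ = 3
∂h/∂z = 0 (ReLU derivative)
∂z/∂w₁ = x = 5

∂L/∂w₁ = 8 × 3 × 0 × 5 = 0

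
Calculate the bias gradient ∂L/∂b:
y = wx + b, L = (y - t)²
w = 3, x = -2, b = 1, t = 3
∂L/∂b = -16

y = wx + b = (3)(-2) + 1 = -5
∂L/∂y = 2(y - t) = 2(-5 - 3) = -16
∂y/∂b = 1
∂L/∂b = ∂L/∂y · ∂y/∂b = -16 × 1 = -16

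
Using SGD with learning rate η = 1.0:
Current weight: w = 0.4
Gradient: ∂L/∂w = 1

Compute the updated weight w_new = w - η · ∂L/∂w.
w_new = -0.6

w_new = w - η·∂L/∂w = 0.4 - 1.0×(1) = 0.4 - (1) = -0.6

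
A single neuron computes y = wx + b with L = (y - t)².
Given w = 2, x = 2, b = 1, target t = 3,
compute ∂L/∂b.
∂L/∂b = 4

y = wx + b = (2)(2) + 1 = 5
∂L/∂y = 2(y - t) = 2(5 - 3) = 4
∂y/∂b = 1
∂L/∂b = ∂L/∂y · ∂y/∂b = 4 × 1 = 4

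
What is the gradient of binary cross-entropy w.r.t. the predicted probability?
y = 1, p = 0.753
∂L/∂p = -1.328

∂L/∂p = -y/p + (1-y)/(1-p) = -1/0.753 + 0 = -1.328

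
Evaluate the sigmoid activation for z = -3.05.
0.04522

sigmoid(-3.05) = 1/(1 + e^(3.05)) = 1/(1 + 21.12) = 0.04522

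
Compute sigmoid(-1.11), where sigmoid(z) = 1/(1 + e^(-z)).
0.2479

sigmoid(-1.11) = 1/(1 + e^(1.11)) = 1/(1 + 3.034) = 0.2479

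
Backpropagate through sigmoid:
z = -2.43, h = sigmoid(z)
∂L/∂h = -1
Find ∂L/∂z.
∂L/∂z = -0.07437

σ(-2.43) = 0.08091
σ'(-2.43) = σ(-2.43)(1 - σ(-2.43)) = 0.08091 × 0.9191 = 0.07437
∂L/∂z = ∂L/∂h · σ'(z) = -1 × 0.07437 = -0.07437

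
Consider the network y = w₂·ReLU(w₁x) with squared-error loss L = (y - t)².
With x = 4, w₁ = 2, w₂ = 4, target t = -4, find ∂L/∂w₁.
∂L/∂w₁ = 1152

Forward pass:
z = w₁x = 2×4 = 8
h = ReLU(8) = 8
y = w₂h = 4×8 = 32

Backward pass:
∂L/∂y = 2(y - t) = 2(32 - -4) = 72
∂y/∂h = w₂ = 4
∂h/∂z = 1 (ReLU derivative)
∂z/∂w₁ = x = 4

∂L/∂w₁ = 72 × 4 × 1 × 4 = 1152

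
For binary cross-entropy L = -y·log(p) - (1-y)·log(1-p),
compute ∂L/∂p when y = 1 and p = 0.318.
∂L/∂p = -3.145

∂L/∂p = -y/p + (1-y)/(1-p) = -1/0.318 + 0 = -3.145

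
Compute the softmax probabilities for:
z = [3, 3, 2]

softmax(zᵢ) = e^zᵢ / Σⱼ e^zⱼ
p = [0.4223, 0.4223, 0.1554]

exp(z) = [20.09, 20.09, 7.389]
Sum = 47.56
p = [0.4223, 0.4223, 0.1554]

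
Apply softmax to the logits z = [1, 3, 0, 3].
p = [0.0619, 0.4576, 0.0228, 0.4576]

exp(z) = [2.718, 20.09, 1, 20.09]
Sum = 43.89
p = [0.0619, 0.4576, 0.0228, 0.4576]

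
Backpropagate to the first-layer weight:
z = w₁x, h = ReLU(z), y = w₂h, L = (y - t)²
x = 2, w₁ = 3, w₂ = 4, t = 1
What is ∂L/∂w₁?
∂L/∂w₁ = 368

Forward pass:
z = w₁x = 3×2 = 6
h = ReLU(6) = 6
y = w₂h = 4×6 = 24

Backward pass:
∂L/∂y = 2(y - t) = 2(24 - 1) = 46
∂y/∂h = w₂ = 4
∂h/∂z = 1 (ReLU derivative)
∂z/∂w₁ = x = 2

∂L/∂w₁ = 46 × 4 × 1 × 2 = 368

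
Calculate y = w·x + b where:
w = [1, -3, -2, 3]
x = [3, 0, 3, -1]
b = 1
y = -5

y = (1)(3) + (-3)(0) + (-2)(3) + (3)(-1) + 1 = -5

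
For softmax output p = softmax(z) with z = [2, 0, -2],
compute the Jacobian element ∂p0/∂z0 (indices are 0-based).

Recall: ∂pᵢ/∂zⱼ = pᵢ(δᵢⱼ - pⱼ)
∂p0/∂z0 = 0.1154

p = softmax(z) = [0.8668, 0.1173, 0.01588]
p0 = 0.8668

∂p0/∂z0 = p0(1 - p0) = 0.8668 × (1 - 0.8668) = 0.1154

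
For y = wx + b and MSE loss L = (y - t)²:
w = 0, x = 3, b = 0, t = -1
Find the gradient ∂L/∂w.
∂L/∂w = 6

y = wx + b = (0)(3) + 0 = 0
∂L/∂y = 2(y - t) = 2(0 - -1) = 2
∂y/∂w = x = 3
∂L/∂w = ∂L/∂y · ∂y/∂w = 2 × 3 = 6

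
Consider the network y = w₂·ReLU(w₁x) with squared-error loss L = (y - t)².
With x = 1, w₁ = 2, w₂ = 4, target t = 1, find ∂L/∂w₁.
∂L/∂w₁ = 56

Forward pass:
z = w₁x = 2×1 = 2
h = ReLU(2) = 2
y = w₂h = 4×2 = 8

Backward pass:
∂L/∂y = 2(y - t) = 2(8 - 1) = 14
∂y/∂h = w₂ = 4
∂h/∂z = 1 (ReLU derivative)
∂z/∂w₁ = x = 1

∂L/∂w₁ = 14 × 4 × 1 × 1 = 56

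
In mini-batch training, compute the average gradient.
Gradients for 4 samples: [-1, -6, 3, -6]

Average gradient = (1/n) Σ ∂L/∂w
Average gradient = -2.5

Average = (1/4)(-1 + -6 + 3 + -6) = -10/4 = -2.5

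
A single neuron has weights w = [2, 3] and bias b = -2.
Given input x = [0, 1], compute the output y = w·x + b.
y = 1

y = (2)(0) + (3)(1) + -2 = 1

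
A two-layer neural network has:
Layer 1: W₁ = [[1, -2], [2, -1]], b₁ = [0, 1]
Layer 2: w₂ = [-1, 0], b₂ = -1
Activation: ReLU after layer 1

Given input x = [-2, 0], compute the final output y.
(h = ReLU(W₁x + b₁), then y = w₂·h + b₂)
y = -1

Layer 1 pre-activation: z₁ = [-2, -3]
After ReLU: h = [0, 0]
Layer 2 output: y = -1×0 + 0×0 + -1 = -1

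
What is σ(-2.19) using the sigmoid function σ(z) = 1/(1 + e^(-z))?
0.1007

sigmoid(-2.19) = 1/(1 + e^(2.19)) = 1/(1 + 8.935) = 0.1007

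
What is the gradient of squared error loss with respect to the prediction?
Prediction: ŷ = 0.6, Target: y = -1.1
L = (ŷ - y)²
∂L/∂ŷ = 3.4

∂L/∂ŷ = 2(ŷ - y) = 2(0.6 - -1.1) = 2(1.7) = 3.4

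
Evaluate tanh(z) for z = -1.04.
-0.7779

tanh(-1.04) = (e^(-1.04) - e^(1.04))/(e^(-1.04) + e^(1.04)) = -0.7779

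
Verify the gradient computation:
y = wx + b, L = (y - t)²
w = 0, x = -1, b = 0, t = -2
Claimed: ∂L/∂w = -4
Correct

y = (0)(-1) + 0 = 0
∂L/∂y = 2(y - t) = 2(0 - -2) = 4
∂y/∂w = x = -1
∂L/∂w = 4 × -1 = -4

Claimed value: -4
Correct: The correct gradient is -4.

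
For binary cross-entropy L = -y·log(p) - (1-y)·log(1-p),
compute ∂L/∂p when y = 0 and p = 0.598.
∂L/∂p = 2.488

∂L/∂p = -y/p + (1-y)/(1-p) = 0 + 1/0.402 = 2.488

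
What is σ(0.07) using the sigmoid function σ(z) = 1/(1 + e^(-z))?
0.5175

sigmoid(0.07) = 1/(1 + e^(-0.07)) = 1/(1 + 0.9324) = 0.5175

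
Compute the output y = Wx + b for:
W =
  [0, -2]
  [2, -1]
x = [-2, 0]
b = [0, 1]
y = [0, -3]

Wx = [0×-2 + -2×0, 2×-2 + -1×0]
   = [0, -4]
y = Wx + b = [0 + 0, -4 + 1] = [0, -3]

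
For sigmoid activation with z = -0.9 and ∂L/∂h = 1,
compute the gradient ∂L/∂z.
∂L/∂z = 0.2055

σ(-0.9) = 0.2891
σ'(-0.9) = σ(-0.9)(1 - σ(-0.9)) = 0.2891 × 0.7109 = 0.2055
∂L/∂z = ∂L/∂h · σ'(z) = 1 × 0.2055 = 0.2055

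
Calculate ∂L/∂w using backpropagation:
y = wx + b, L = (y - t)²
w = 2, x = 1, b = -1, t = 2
∂L/∂w = -2

y = wx + b = (2)(1) + -1 = 1
∂L/∂y = 2(y - t) = 2(1 - 2) = -2
∂y/∂w = x = 1
∂L/∂w = ∂L/∂y · ∂y/∂w = -2 × 1 = -2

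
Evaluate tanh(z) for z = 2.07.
0.9687

tanh(2.07) = (e^(2.07) - e^(-2.07))/(e^(2.07) + e^(-2.07)) = 0.9687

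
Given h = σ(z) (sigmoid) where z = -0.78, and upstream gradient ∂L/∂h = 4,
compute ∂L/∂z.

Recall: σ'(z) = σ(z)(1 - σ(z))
∂L/∂z = 0.8621

σ(-0.78) = 0.3143
σ'(-0.78) = σ(-0.78)(1 - σ(-0.78)) = 0.3143 × 0.6857 = 0.2155
∂L/∂z = ∂L/∂h · σ'(z) = 4 × 0.2155 = 0.8621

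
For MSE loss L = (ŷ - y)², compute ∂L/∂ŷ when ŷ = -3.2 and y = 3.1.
∂L/∂ŷ = -12.6

∂L/∂ŷ = 2(ŷ - y) = 2(-3.2 - 3.1) = 2(-6.3) = -12.6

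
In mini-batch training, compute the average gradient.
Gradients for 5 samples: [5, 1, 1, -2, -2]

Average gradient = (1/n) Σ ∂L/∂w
Average gradient = 0.6

Average = (1/5)(5 + 1 + 1 + -2 + -2) = 3/5 = 0.6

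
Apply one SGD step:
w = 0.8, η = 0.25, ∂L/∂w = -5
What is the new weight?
w_new = 2.05

w_new = w - η·∂L/∂w = 0.8 - 0.25×(-5) = 0.8 - (-1.25) = 2.05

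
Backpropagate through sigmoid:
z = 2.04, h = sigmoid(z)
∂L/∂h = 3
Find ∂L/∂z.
∂L/∂z = 0.3055

σ(2.04) = 0.8849
σ'(2.04) = σ(2.04)(1 - σ(2.04)) = 0.8849 × 0.1151 = 0.1018
∂L/∂z = ∂L/∂h · σ'(z) = 3 × 0.1018 = 0.3055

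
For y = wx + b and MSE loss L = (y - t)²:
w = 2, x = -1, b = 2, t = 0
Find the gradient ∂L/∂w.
∂L/∂w = 0

y = wx + b = (2)(-1) + 2 = 0
∂L/∂y = 2(y - t) = 2(0 - 0) = 0
∂y/∂w = x = -1
∂L/∂w = ∂L/∂y · ∂y/∂w = 0 × -1 = 0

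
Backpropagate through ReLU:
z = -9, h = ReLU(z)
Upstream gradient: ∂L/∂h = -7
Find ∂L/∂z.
∂L/∂z = 0

h = ReLU(-9) = 0
Since z < 0: ∂h/∂z = 0
∂L/∂z = ∂L/∂h · ∂h/∂z = -7 × 0 = 0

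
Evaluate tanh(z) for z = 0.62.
0.5511

tanh(0.62) = (e^(0.62) - e^(-0.62))/(e^(0.62) + e^(-0.62)) = 0.5511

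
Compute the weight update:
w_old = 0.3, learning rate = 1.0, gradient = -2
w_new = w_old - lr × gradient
w_new = 2.3

w_new = w - η·∂L/∂w = 0.3 - 1.0×(-2) = 0.3 - (-2) = 2.3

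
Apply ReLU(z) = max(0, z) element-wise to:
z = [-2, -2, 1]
h = [0, 0, 1]

ReLU applied element-wise: max(0,-2)=0, max(0,-2)=0, max(0,1)=1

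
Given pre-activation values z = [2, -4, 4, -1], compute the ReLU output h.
h = [2, 0, 4, 0]

ReLU applied element-wise: max(0,2)=2, max(0,-4)=0, max(0,4)=4, max(0,-1)=0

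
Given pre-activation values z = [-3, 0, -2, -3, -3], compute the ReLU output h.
h = [0, 0, 0, 0, 0]

ReLU applied element-wise: max(0,-3)=0, max(0,0)=0, max(0,-2)=0, max(0,-3)=0, max(0,-3)=0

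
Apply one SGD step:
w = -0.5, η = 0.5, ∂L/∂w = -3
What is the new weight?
w_new = 1

w_new = w - η·∂L/∂w = -0.5 - 0.5×(-3) = -0.5 - (-1.5) = 1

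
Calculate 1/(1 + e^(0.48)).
0.3823

sigmoid(-0.48) = 1/(1 + e^(0.48)) = 1/(1 + 1.616) = 0.3823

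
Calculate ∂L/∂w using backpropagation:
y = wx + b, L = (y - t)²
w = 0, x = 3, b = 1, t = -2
∂L/∂w = 18

y = wx + b = (0)(3) + 1 = 1
∂L/∂y = 2(y - t) = 2(1 - -2) = 6
∂y/∂w = x = 3
∂L/∂w = ∂L/∂y · ∂y/∂w = 6 × 3 = 18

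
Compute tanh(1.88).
0.9545

tanh(1.88) = (e^(1.88) - e^(-1.88))/(e^(1.88) + e^(-1.88)) = 0.9545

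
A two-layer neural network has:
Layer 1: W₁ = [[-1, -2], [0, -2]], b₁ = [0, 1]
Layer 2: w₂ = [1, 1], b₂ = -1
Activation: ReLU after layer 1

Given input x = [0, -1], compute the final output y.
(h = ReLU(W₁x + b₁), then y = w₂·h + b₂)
y = 4

Layer 1 pre-activation: z₁ = [2, 3]
After ReLU: h = [2, 3]
Layer 2 output: y = 1×2 + 1×3 + -1 = 4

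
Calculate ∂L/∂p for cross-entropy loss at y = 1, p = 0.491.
∂L/∂p = -2.037

∂L/∂p = -y/p + (1-y)/(1-p) = -1/0.491 + 0 = -2.037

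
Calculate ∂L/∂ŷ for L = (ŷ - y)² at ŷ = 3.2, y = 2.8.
∂L/∂ŷ = 0.8

∂L/∂ŷ = 2(ŷ - y) = 2(3.2 - 2.8) = 2(0.4) = 0.8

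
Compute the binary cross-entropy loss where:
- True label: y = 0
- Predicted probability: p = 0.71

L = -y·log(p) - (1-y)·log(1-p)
L = 1.238

L = -0·log(0.71) - 1·log(0.29) = -log(0.29) = 1.238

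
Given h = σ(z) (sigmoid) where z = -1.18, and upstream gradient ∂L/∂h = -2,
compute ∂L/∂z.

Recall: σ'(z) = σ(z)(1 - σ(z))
∂L/∂z = -0.3596

σ(-1.18) = 0.2351
σ'(-1.18) = σ(-1.18)(1 - σ(-1.18)) = 0.2351 × 0.7649 = 0.1798
∂L/∂z = ∂L/∂h · σ'(z) = -2 × 0.1798 = -0.3596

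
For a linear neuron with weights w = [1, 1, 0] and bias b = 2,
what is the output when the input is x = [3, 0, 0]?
y = 5

y = (1)(3) + (1)(0) + (0)(0) + 2 = 5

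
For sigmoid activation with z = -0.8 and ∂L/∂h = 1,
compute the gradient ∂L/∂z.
∂L/∂z = 0.2139

σ(-0.8) = 0.31
σ'(-0.8) = σ(-0.8)(1 - σ(-0.8)) = 0.31 × 0.69 = 0.2139
∂L/∂z = ∂L/∂h · σ'(z) = 1 × 0.2139 = 0.2139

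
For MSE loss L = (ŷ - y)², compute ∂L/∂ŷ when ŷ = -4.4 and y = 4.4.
∂L/∂ŷ = -17.6

∂L/∂ŷ = 2(ŷ - y) = 2(-4.4 - 4.4) = 2(-8.8) = -17.6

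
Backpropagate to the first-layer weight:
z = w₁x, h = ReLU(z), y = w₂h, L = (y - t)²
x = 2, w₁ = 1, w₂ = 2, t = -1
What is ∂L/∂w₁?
∂L/∂w₁ = 40

Forward pass:
z = w₁x = 1×2 = 2
h = ReLU(2) = 2
y = w₂h = 2×2 = 4

Backward pass:
∂L/∂y = 2(y - t) = 2(4 - -1) = 10
∂y/∂h = w₂ = 2
∂h/∂z = 1 (ReLU derivative)
∂z/∂w₁ = x = 2

∂L/∂w₁ = 10 × 2 × 1 × 2 = 40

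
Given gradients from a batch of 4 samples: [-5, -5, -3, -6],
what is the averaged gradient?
Average gradient = -4.75

Average = (1/4)(-5 + -5 + -3 + -6) = -19/4 = -4.75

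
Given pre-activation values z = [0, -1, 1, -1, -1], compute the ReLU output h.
h = [0, 0, 1, 0, 0]

ReLU applied element-wise: max(0,0)=0, max(0,-1)=0, max(0,1)=1, max(0,-1)=0, max(0,-1)=0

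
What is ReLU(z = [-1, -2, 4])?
h = [0, 0, 4]

ReLU applied element-wise: max(0,-1)=0, max(0,-2)=0, max(0,4)=4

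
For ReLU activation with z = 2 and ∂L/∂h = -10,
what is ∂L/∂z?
∂L/∂z = -10

h = ReLU(2) = 2
Since z > 0: ∂h/∂z = 1
∂L/∂z = ∂L/∂h · ∂h/∂z = -10 × 1 = -10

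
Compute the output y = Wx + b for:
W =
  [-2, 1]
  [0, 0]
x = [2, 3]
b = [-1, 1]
y = [-2, 1]

Wx = [-2×2 + 1×3, 0×2 + 0×3]
   = [-1, 0]
y = Wx + b = [-1 + -1, 0 + 1] = [-2, 1]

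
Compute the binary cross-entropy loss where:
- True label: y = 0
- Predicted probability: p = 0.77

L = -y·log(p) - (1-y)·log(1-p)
L = 1.47

L = -0·log(0.77) - 1·log(0.23) = -log(0.23) = 1.47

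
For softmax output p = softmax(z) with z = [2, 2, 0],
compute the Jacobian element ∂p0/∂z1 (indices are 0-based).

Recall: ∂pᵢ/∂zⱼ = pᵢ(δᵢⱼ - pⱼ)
∂p0/∂z1 = -0.2193

p = softmax(z) = [0.4683, 0.4683, 0.06338]
p0 = 0.4683, p1 = 0.4683

∂p0/∂z1 = -p0 × p1 = -0.4683 × 0.4683 = -0.2193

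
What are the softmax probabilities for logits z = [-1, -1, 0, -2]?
p = [0.1966, 0.1966, 0.5344, 0.0723]

exp(z) = [0.3679, 0.3679, 1, 0.1353]
Sum = 1.871
p = [0.1966, 0.1966, 0.5344, 0.0723]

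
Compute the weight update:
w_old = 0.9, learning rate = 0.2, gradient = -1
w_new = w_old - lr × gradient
w_new = 1.1

w_new = w - η·∂L/∂w = 0.9 - 0.2×(-1) = 0.9 - (-0.2) = 1.1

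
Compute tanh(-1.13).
-0.811

tanh(-1.13) = (e^(-1.13) - e^(1.13))/(e^(-1.13) + e^(1.13)) = -0.811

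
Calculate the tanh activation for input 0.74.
0.6291

tanh(0.74) = (e^(0.74) - e^(-0.74))/(e^(0.74) + e^(-0.74)) = 0.6291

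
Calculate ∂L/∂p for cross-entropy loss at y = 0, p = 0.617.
∂L/∂p = 2.611

∂L/∂p = -y/p + (1-y)/(1-p) = 0 + 1/0.383 = 2.611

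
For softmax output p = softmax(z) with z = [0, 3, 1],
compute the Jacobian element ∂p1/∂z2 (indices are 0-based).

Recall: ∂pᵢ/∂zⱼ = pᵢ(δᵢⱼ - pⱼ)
∂p1/∂z2 = -0.09636

p = softmax(z) = [0.04201, 0.8438, 0.1142]
p1 = 0.8438, p2 = 0.1142

∂p1/∂z2 = -p1 × p2 = -0.8438 × 0.1142 = -0.09636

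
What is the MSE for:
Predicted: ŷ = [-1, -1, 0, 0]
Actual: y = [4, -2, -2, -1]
MSE = 7.75

MSE = (1/4)((-1-4)² + (-1--2)² + (0--2)² + (0--1)²) = (1/4)(25 + 1 + 4 + 1) = 7.75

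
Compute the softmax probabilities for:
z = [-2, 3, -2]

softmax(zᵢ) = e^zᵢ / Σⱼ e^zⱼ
p = [0.0066, 0.9867, 0.0066]

exp(z) = [0.1353, 20.09, 0.1353]
Sum = 20.36
p = [0.0066, 0.9867, 0.0066]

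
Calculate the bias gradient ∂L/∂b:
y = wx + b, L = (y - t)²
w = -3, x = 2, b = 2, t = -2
∂L/∂b = -4

y = wx + b = (-3)(2) + 2 = -4
∂L/∂y = 2(y - t) = 2(-4 - -2) = -4
∂y/∂b = 1
∂L/∂b = ∂L/∂y · ∂y/∂b = -4 × 1 = -4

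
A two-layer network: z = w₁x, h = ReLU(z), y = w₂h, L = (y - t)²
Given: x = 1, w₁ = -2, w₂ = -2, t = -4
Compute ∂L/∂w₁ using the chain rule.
∂L/∂w₁ = 0

Forward pass:
z = w₁x = -2×1 = -2
h = ReLU(-2) = 0
y = w₂h = -2×0 = 0

Backward pass:
∂L/∂y = 2(y - t) = 2(0 - -4) = 8
∂y/∂h = w₂ = -2
∂h/∂z = 0 (ReLU derivative)
∂z/∂w₁ = x = 1

∂L/∂w₁ = 8 × -2 × 0 × 1 = 0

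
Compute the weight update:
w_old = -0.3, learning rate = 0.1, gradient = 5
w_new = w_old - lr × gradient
w_new = -0.8

w_new = w - η·∂L/∂w = -0.3 - 0.1×(5) = -0.3 - (0.5) = -0.8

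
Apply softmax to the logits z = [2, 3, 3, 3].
p = [0.1092, 0.2969, 0.2969, 0.2969]

exp(z) = [7.389, 20.09, 20.09, 20.09]
Sum = 67.65
p = [0.1092, 0.2969, 0.2969, 0.2969]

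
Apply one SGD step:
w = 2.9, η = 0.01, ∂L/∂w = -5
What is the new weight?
w_new = 2.95

w_new = w - η·∂L/∂w = 2.9 - 0.01×(-5) = 2.9 - (-0.05) = 2.95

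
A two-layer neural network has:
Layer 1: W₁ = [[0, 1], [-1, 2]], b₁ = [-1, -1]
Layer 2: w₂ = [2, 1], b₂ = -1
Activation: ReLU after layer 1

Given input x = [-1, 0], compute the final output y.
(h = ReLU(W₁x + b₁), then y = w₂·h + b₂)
y = -1

Layer 1 pre-activation: z₁ = [-1, 0]
After ReLU: h = [0, 0]
Layer 2 output: y = 2×0 + 1×0 + -1 = -1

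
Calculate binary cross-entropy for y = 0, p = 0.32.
L = 0.3857

L = -0·log(0.32) - 1·log(0.68) = -log(0.68) = 0.3857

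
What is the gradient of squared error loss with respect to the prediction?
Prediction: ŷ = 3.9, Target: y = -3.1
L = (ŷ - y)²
∂L/∂ŷ = 14.0

∂L/∂ŷ = 2(ŷ - y) = 2(3.9 - -3.1) = 2(7.0) = 14.0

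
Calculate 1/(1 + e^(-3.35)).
0.9661

sigmoid(3.35) = 1/(1 + e^(-3.35)) = 1/(1 + 0.03508) = 0.9661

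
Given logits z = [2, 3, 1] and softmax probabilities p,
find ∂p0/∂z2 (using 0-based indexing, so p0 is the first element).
∂p0/∂z2 = -0.02203

p = softmax(z) = [0.2447, 0.6652, 0.09003]
p0 = 0.2447, p2 = 0.09003

∂p0/∂z2 = -p0 × p2 = -0.2447 × 0.09003 = -0.02203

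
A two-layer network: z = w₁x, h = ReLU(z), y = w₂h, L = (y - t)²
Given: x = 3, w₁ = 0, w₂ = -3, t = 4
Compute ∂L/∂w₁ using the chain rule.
∂L/∂w₁ = 0

Forward pass:
z = w₁x = 0×3 = 0
h = ReLU(0) = 0
y = w₂h = -3×0 = 0

Backward pass:
∂L/∂y = 2(y - t) = 2(0 - 4) = -8
∂y/∂h = w₂ = -3
∂h/∂z = 0 (ReLU derivative)
∂z/∂w₁ = x = 3

∂L/∂w₁ = -8 × -3 × 0 × 3 = 0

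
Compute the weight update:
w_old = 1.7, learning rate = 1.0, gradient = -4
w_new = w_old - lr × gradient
w_new = 5.7

w_new = w - η·∂L/∂w = 1.7 - 1.0×(-4) = 1.7 - (-4) = 5.7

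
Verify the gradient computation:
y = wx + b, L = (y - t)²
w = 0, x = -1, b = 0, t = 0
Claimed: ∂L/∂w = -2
Incorrect

y = (0)(-1) + 0 = 0
∂L/∂y = 2(y - t) = 2(0 - 0) = 0
∂y/∂w = x = -1
∂L/∂w = 0 × -1 = 0

Claimed value: -2
Incorrect: The correct gradient is 0.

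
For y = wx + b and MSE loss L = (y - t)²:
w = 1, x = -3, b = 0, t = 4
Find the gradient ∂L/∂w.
∂L/∂w = 42

y = wx + b = (1)(-3) + 0 = -3
∂L/∂y = 2(y - t) = 2(-3 - 4) = -14
∂y/∂w = x = -3
∂L/∂w = ∂L/∂y · ∂y/∂w = -14 × -3 = 42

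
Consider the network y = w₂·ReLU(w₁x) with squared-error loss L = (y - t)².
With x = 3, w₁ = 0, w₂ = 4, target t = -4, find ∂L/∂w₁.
∂L/∂w₁ = 0

Forward pass:
z = w₁x = 0×3 = 0
h = ReLU(0) = 0
y = w₂h = 4×0 = 0

Backward pass:
∂L/∂y = 2(y - t) = 2(0 - -4) = 8
∂y/∂h = w₂ = 4
∂h/∂z = 0 (ReLU derivative)
∂z/∂w₁ = x = 3

∂L/∂w₁ = 8 × 4 × 0 × 3 = 0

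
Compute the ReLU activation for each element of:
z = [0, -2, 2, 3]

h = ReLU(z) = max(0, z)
h = [0, 0, 2, 3]

ReLU applied element-wise: max(0,0)=0, max(0,-2)=0, max(0,2)=2, max(0,3)=3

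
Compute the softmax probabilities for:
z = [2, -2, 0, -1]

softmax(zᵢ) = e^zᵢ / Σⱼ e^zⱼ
p = [0.831, 0.0152, 0.1125, 0.0414]

exp(z) = [7.389, 0.1353, 1, 0.3679]
Sum = 8.892
p = [0.831, 0.0152, 0.1125, 0.0414]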